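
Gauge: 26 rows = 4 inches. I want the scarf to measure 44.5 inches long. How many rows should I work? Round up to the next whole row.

26 rows / 4 in = 6.5 rows per inch.
44.5 × 6.5 = 289.25 rows.
Round up → 290.

Work 290 rows.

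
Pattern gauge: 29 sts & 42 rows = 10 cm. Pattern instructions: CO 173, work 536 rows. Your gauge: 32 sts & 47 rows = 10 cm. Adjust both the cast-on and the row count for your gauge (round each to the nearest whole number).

Stitches: 173 × 32/29 = 190.90 → 191.
Rows: 536 × 47/42 = 599.81 → 600.

Cast on 191 stitches; work 600 rows.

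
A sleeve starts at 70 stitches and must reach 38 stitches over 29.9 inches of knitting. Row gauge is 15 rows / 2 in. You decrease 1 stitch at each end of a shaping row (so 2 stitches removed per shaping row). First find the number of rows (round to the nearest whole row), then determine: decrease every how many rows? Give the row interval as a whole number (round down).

Decrease every 14th row.

Rows = 29.9 × 7.5 = 224.2 → 224 rows.
Stitches to remove: 32 → 16 shaping rows (at 2 st each).
224 / 16 = 14.00 → every 14 rows.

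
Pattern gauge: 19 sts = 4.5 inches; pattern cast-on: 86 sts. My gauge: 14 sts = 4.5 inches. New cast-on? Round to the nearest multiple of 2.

CO 64 sts.

Scale factor = 14 / 19 = 0.737.
86 × 14 / 19 = 63.37 sts.
→ 64 sts.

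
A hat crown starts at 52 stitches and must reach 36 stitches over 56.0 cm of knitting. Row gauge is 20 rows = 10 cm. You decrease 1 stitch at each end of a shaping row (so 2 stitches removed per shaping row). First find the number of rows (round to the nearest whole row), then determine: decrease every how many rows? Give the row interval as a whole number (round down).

Rows = 56.0 × 2 = 112.0 → 112 rows.
Stitches to remove: 16 → 8 shaping rows (at 2 st each).
112 / 8 = 14.00 → every 14 rows.

Decrease every 14th row.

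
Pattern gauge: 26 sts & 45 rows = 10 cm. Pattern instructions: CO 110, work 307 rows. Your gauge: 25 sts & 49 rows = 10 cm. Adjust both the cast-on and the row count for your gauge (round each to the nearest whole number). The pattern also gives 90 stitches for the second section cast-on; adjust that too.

Stitches: 110 × 25/26 = 105.77 → 106.
Rows: 307 × 49/45 = 334.29 → 334.
second section cast-on: 90 × 25/26 = 86.54 → 87.

Cast on 106 stitches; work 334 rows; second section cast-on 87 stitches.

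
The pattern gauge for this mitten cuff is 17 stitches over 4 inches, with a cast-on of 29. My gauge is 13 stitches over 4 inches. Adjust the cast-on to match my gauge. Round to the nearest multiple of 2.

Cast on 22 stitches.

Scale factor = 13 / 17 = 0.765.
29 × 13 / 17 = 22.18 sts.
→ 22 sts.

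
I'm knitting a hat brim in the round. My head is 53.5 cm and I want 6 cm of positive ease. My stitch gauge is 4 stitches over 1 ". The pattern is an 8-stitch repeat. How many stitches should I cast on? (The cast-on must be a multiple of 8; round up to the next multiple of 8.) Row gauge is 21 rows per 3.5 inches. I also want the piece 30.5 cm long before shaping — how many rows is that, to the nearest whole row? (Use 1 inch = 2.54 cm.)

Cast on 96 stitches; work 72 rows.

Finished = 53.5 + 6 = 59.5 cm.
59.5 cm × 1/2.54 = 23.43 inches.
4/1 = 4 sts per in; 23.43 × 4 = 93.70 sts.
Next multiple of 8 → 96.
30.5 cm = 12.01 inches; × 6 = 72.05 → 72 rows.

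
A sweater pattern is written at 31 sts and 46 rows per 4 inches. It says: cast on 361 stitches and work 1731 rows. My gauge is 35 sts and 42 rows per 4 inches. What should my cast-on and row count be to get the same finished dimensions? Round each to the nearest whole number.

Stitches: 361 × 35/31 = 407.58 → 408.
Rows: 1731 × 42/46 = 1580.48 → 1580.

Cast on 408 stitches; work 1580 rows.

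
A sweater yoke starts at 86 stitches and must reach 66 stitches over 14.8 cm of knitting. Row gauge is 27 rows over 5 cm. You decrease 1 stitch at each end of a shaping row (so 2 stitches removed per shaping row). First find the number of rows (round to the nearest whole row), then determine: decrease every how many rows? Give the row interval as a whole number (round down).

Decrease every 8th row.

Rows = 14.8 × 5.4 = 79.9 → 80 rows.
Stitches to remove: 20 → 10 shaping rows (at 2 st each).
80 / 10 = 8.00 → every 8 rows.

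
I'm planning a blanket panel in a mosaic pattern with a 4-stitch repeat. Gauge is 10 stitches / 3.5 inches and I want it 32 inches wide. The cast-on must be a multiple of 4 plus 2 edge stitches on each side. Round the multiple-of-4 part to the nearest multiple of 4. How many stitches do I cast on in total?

10 / 3.5 = 2.857 sts per inch.
32 × 2.857 = 91.43 sts.
Less 4 edge sts → 87.43 for the repeat.
Nearest multiple of 4: 88.
Add back 4 edge sts → 92.

CO 92 sts.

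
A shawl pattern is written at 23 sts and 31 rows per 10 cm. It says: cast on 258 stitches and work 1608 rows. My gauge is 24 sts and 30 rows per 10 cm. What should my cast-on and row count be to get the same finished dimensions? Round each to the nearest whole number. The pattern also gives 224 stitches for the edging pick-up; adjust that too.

Cast on 269 stitches; work 1556 rows; edging pick-up 234 stitches.

Stitches: 258 × 24/23 = 269.22 → 269.
Rows: 1608 × 30/31 = 1556.13 → 1556.
edging pick-up: 224 × 24/23 = 233.74 → 234.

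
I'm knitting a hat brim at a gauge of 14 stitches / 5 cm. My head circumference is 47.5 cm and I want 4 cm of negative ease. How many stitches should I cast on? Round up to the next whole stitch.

Finished = 47.5 − 4 = 43.5 cm.
14 / 5 = 2.8 sts per cm.
43.50 × 2.8 = 121.80 sts.
→ 122 sts.

CO 122 sts.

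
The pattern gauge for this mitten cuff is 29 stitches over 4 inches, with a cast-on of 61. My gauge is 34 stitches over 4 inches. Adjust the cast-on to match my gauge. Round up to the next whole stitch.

Cast on 72 stitches.

Scale factor = 34 / 29 = 1.172.
61 × 34 / 29 = 71.52 sts.
→ 72 sts.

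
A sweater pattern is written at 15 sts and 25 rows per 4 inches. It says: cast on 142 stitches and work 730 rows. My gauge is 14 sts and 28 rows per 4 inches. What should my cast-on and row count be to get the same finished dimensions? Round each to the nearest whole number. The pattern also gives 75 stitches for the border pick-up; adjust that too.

Stitches: 142 × 14/15 = 132.53 → 133.
Rows: 730 × 28/25 = 817.60 → 818.
border pick-up: 75 × 14/15 = 70.00 → 70.

Cast on 133 stitches; work 818 rows; border pick-up 70 stitches.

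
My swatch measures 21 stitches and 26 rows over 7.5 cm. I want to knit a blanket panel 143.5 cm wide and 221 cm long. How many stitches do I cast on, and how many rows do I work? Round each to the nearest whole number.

Stitch gauge = 21/7.5 = 2.8 sts/cm; 143.5 × 2.8 = 401.80 → 402 sts.
Row gauge = 26/7.5 = 3.467 rows/cm; 221 × 3.467 = 766.13 → 766 rows.

Cast on 402 stitches and work 766 rows.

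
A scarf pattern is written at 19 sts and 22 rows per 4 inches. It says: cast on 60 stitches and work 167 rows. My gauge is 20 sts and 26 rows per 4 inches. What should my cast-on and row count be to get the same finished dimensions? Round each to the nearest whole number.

Cast on 63 stitches; work 197 rows.

Stitches: 60 × 20/19 = 63.16 → 63.
Rows: 167 × 26/22 = 197.36 → 197.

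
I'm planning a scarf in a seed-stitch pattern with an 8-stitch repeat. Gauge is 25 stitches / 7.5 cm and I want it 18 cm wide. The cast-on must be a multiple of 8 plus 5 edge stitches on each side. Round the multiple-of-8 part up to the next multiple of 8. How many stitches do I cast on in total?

CO 66 sts.

25 / 7.5 = 3.333 sts per cm.
18 × 3.333 = 60.00 sts.
Less 10 edge sts → 50.00 for the repeat.
Next multiple of 8: 56.
Add back 10 edge sts → 66.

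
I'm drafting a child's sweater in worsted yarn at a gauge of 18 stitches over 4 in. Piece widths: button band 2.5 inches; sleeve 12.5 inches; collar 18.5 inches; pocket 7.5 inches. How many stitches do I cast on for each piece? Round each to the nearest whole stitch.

button band 11; sleeve 56; collar 83; pocket 34.

Rate = 18/4 = 4.5 sts per in.
button band: 2.5 × 4.5 = 11.25 → 11.
sleeve: 12.5 × 4.5 = 56.25 → 56.
collar: 18.5 × 4.5 = 83.25 → 83.
pocket: 7.5 × 4.5 = 33.75 → 34.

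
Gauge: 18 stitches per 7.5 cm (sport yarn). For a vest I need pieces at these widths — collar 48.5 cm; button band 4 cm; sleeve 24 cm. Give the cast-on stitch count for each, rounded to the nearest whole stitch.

collar 116; button band 10; sleeve 58.

Rate = 18/7.5 = 2.4 sts per cm.
collar: 48.5 × 2.4 = 116.40 → 116.
button band: 4 × 2.4 = 9.60 → 10.
sleeve: 24 × 2.4 = 57.60 → 58.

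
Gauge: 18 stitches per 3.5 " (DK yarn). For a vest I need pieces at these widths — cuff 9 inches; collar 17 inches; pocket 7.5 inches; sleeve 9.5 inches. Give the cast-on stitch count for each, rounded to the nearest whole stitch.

cuff 46; collar 87; pocket 39; sleeve 49.

Rate = 18/3.5 = 5.143 sts per in.
cuff: 9 × 5.143 = 46.29 → 46.
collar: 17 × 5.143 = 87.43 → 87.
pocket: 7.5 × 5.143 = 38.57 → 39.
sleeve: 9.5 × 5.143 = 48.86 → 49.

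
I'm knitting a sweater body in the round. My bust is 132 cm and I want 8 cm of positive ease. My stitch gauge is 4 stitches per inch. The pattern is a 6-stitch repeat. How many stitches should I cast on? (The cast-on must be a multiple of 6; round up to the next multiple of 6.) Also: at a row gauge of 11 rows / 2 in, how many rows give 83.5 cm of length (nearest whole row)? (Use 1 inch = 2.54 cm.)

Finished = 132 + 8 = 140 cm.
140 cm × 1/2.54 = 55.12 inches.
4/1 = 4 sts per in; 55.12 × 4 = 220.47 sts.
Next multiple of 6 → 222.
83.5 cm = 32.87 inches; × 5.5 = 180.81 → 181 rows.

Cast on 222 stitches; work 181 rows.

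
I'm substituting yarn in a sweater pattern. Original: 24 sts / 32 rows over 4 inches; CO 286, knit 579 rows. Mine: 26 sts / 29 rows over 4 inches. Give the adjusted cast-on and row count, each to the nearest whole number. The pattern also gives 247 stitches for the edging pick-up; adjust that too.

Cast on 310 stitches; work 525 rows; edging pick-up 268 stitches.

Stitches: 286 × 26/24 = 309.83 → 310.
Rows: 579 × 29/32 = 524.72 → 525.
edging pick-up: 247 × 26/24 = 267.58 → 268.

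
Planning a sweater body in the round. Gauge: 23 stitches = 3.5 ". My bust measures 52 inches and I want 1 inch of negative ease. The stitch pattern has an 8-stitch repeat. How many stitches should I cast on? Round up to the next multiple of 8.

Finished = 52 − 1 = 51 inches.
23 / 3.5 = 6.571 sts/in.
51 × 6.571 = 335.14 sts.
Next multiple of 8: 336.

CO 336 sts.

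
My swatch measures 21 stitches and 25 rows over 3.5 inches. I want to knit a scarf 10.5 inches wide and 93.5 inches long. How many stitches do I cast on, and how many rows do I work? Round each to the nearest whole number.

Stitch gauge = 21/3.5 = 6 sts/in; 10.5 × 6 = 63.00 → 63 sts.
Row gauge = 25/3.5 = 7.143 rows/in; 93.5 × 7.143 = 667.86 → 668 rows.

Cast on 63 stitches and work 668 rows.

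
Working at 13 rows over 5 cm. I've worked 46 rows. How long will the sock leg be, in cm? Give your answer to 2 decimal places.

13 rows / 5 cm = 2.6 rows per cm.
46 / 2.6 = 17.692 cm.

17.69 cm.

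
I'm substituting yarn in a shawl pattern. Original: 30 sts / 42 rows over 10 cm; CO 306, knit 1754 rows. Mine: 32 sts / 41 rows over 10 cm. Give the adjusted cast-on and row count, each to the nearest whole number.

Stitches: 306 × 32/30 = 326.40 → 326.
Rows: 1754 × 41/42 = 1712.24 → 1712.

Cast on 326 stitches; work 1712 rows.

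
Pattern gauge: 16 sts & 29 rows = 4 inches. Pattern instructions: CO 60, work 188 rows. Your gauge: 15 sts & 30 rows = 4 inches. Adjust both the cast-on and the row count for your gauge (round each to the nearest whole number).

Cast on 56 stitches; work 194 rows.

Stitches: 60 × 15/16 = 56.25 → 56.
Rows: 188 × 30/29 = 194.48 → 194.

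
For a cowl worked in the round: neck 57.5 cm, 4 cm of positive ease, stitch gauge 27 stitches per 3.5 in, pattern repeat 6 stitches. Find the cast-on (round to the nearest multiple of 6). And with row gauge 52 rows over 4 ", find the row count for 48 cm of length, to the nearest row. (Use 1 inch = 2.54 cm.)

Finished = 57.5 + 4 = 61.5 cm.
61.5 cm × 1/2.54 = 24.21 inches.
27/3.5 = 7.714 sts per in; 24.21 × 7.714 = 186.78 sts.
Nearest multiple of 6 → 186.
48 cm = 18.90 inches; × 13 = 245.67 → 246 rows.

Cast on 186 stitches; work 246 rows.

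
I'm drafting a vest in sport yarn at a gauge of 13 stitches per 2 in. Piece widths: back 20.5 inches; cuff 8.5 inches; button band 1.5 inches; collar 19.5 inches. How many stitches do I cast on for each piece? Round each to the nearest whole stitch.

back 133; cuff 55; button band 10; collar 127.

Rate = 13/2 = 6.5 sts per in.
back: 20.5 × 6.5 = 133.25 → 133.
cuff: 8.5 × 6.5 = 55.25 → 55.
button band: 1.5 × 6.5 = 9.75 → 10.
collar: 19.5 × 6.5 = 126.75 → 127.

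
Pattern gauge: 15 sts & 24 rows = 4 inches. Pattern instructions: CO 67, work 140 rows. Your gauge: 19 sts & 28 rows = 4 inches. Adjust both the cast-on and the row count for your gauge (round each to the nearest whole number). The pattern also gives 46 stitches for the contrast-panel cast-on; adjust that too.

Stitches: 67 × 19/15 = 84.87 → 85.
Rows: 140 × 28/24 = 163.33 → 163.
contrast-panel cast-on: 46 × 19/15 = 58.27 → 58.

Cast on 85 stitches; work 163 rows; contrast-panel cast-on 58 stitches.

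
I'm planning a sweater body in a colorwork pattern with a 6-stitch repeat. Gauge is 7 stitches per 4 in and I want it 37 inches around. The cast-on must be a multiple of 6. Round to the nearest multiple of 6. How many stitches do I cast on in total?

CO 66 sts.

7 / 4 = 1.75 sts per inch.
37 × 1.75 = 64.75 sts.
Nearest multiple of 6: 66.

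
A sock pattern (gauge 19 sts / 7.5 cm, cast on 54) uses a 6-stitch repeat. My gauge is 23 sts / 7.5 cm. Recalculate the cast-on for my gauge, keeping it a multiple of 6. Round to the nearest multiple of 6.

66 stitches.

54 × 23 / 19 = 65.37.
Nearest multiple of 6: 66.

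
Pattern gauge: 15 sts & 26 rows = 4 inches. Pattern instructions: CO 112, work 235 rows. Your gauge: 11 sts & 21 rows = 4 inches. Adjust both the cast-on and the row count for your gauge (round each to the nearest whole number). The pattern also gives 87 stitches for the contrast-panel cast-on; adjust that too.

Stitches: 112 × 11/15 = 82.13 → 82.
Rows: 235 × 21/26 = 189.81 → 190.
contrast-panel cast-on: 87 × 11/15 = 63.80 → 64.

Cast on 82 stitches; work 190 rows; contrast-panel cast-on 64 stitches.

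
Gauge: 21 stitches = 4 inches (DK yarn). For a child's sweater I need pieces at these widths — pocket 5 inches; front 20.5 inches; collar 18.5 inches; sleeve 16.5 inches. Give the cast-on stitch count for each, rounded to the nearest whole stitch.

pocket 26; front 108; collar 97; sleeve 87.

Rate = 21/4 = 5.25 sts per in.
pocket: 5 × 5.25 = 26.25 → 26.
front: 20.5 × 5.25 = 107.62 → 108.
collar: 18.5 × 5.25 = 97.12 → 97.
sleeve: 16.5 × 5.25 = 86.62 → 87.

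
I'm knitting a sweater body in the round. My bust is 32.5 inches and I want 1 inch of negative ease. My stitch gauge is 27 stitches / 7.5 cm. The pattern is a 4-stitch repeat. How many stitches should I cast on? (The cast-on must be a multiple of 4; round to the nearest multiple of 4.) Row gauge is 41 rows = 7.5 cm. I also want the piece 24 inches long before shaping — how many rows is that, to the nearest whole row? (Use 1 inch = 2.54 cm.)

Finished = 32.5 − 1 = 31.5 inches.
31.5 inches × 2.54 = 80.01 cm.
27/7.5 = 3.6 sts per cm; 80.01 × 3.6 = 288.04 sts.
Nearest multiple of 4 → 288.
24 inches = 60.96 cm; × 5.467 = 333.25 → 333 rows.

Cast on 288 stitches; work 333 rows.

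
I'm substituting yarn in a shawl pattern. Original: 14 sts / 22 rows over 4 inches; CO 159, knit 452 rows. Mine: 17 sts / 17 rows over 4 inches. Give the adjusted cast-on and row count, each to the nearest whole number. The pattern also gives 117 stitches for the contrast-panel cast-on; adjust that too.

Cast on 193 stitches; work 349 rows; contrast-panel cast-on 142 stitches.

Stitches: 159 × 17/14 = 193.07 → 193.
Rows: 452 × 17/22 = 349.27 → 349.
contrast-panel cast-on: 117 × 17/14 = 142.07 → 142.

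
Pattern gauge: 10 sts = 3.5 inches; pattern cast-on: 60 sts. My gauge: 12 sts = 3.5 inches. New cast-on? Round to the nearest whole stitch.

CO 72 sts.

Scale factor = 12 / 10 = 1.200.
60 × 12 / 10 = 72.00 sts.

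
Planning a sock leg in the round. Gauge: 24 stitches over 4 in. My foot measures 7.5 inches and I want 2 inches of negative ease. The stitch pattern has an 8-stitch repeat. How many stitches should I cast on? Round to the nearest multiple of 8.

32 stitches.

Finished = 7.5 − 2 = 5.5 inches.
24 / 4 = 6 sts/in.
5.5 × 6 = 33.00 sts.
Nearest multiple of 8: 32.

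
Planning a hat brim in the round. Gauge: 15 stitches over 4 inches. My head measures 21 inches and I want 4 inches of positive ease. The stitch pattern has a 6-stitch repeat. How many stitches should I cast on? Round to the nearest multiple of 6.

Cast on 96 stitches.

Finished = 21 + 4 = 25 inches.
15 / 4 = 3.75 sts/in.
25 × 3.75 = 93.75 sts.
Nearest multiple of 6: 96.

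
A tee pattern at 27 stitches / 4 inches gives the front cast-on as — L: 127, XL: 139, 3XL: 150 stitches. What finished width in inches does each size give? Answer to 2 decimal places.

L 18.81 inches; XL 20.59 inches; 3XL 22.22 inches.

27/4 = 6.75 sts per in.
L: 127 / 6.75 = 18.815 → 18.81 in.
XL: 139 / 6.75 = 20.593 → 20.59 in.
3XL: 150 / 6.75 = 22.222 → 22.22 in.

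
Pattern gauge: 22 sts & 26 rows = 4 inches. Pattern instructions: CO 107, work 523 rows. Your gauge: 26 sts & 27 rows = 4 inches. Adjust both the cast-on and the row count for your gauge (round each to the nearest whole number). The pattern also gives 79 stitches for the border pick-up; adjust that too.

Stitches: 107 × 26/22 = 126.45 → 126.
Rows: 523 × 27/26 = 543.12 → 543.
border pick-up: 79 × 26/22 = 93.36 → 93.

Cast on 126 stitches; work 543 rows; border pick-up 93 stitches.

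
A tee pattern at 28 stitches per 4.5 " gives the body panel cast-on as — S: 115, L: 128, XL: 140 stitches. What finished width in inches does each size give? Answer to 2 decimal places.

28/4.5 = 6.222 sts per in.
S: 115 / 6.222 = 18.482 → 18.48 in.
L: 128 / 6.222 = 20.571 → 20.57 in.
XL: 140 / 6.222 = 22.500 → 22.50 in.

S 18.48 inches; L 20.57 inches; XL 22.50 inches.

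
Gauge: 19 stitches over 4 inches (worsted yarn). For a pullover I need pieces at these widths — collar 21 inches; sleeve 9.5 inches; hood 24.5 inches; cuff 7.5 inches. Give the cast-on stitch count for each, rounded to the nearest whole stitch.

Rate = 19/4 = 4.75 sts per in.
collar: 21 × 4.75 = 99.75 → 100.
sleeve: 9.5 × 4.75 = 45.12 → 45.
hood: 24.5 × 4.75 = 116.38 → 116.
cuff: 7.5 × 4.75 = 35.62 → 36.

collar 100; sleeve 45; hood 116; cuff 36.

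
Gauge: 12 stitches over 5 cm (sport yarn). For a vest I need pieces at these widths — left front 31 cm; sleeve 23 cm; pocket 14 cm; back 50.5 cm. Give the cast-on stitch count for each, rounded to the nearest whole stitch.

Rate = 12/5 = 2.4 sts per cm.
left front: 31 × 2.4 = 74.40 → 74.
sleeve: 23 × 2.4 = 55.20 → 55.
pocket: 14 × 2.4 = 33.60 → 34.
back: 50.5 × 2.4 = 121.20 → 121.

left front 74; sleeve 55; pocket 34; back 121.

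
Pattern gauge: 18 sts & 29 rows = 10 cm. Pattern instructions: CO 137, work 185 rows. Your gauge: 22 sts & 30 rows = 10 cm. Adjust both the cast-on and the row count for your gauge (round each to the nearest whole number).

Stitches: 137 × 22/18 = 167.44 → 167.
Rows: 185 × 30/29 = 191.38 → 191.

Cast on 167 stitches; work 191 rows.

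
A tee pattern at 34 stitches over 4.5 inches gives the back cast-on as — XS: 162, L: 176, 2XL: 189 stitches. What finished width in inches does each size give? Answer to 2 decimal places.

34/4.5 = 7.556 sts per in.
XS: 162 / 7.556 = 21.441 → 21.44 in.
L: 176 / 7.556 = 23.294 → 23.29 in.
2XL: 189 / 7.556 = 25.015 → 25.01 in.

XS 21.44 inches; L 23.29 inches; 2XL 25.01 inches.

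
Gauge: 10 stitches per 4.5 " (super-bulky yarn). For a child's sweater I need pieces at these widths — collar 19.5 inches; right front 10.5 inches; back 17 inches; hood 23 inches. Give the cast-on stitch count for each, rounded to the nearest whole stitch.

collar 43; right front 23; back 38; hood 51.

Rate = 10/4.5 = 2.222 sts per in.
collar: 19.5 × 2.222 = 43.33 → 43.
right front: 10.5 × 2.222 = 23.33 → 23.
back: 17 × 2.222 = 37.78 → 38.
hood: 23 × 2.222 = 51.11 → 51.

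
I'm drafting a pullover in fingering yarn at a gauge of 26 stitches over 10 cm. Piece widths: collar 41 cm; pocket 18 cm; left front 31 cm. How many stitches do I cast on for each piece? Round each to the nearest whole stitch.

Rate = 26/10 = 2.6 sts per cm.
collar: 41 × 2.6 = 106.60 → 107.
pocket: 18 × 2.6 = 46.80 → 47.
left front: 31 × 2.6 = 80.60 → 81.

collar 107; pocket 47; left front 81.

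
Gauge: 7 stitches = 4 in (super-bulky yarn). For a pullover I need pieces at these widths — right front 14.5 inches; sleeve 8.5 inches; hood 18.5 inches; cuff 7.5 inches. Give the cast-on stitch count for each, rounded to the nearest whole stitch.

right front 25; sleeve 15; hood 32; cuff 13.

Rate = 7/4 = 1.75 sts per in.
right front: 14.5 × 1.75 = 25.38 → 25.
sleeve: 8.5 × 1.75 = 14.88 → 15.
hood: 18.5 × 1.75 = 32.38 → 32.
cuff: 7.5 × 1.75 = 13.12 → 13.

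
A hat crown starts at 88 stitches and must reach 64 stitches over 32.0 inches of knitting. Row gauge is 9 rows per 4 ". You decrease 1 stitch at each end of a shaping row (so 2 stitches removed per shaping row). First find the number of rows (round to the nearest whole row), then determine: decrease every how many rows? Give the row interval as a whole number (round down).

Rows = 32.0 × 2.25 = 72.0 → 72 rows.
Stitches to remove: 24 → 12 shaping rows (at 2 st each).
72 / 12 = 6.00 → every 6 rows.

Decrease every 6th row.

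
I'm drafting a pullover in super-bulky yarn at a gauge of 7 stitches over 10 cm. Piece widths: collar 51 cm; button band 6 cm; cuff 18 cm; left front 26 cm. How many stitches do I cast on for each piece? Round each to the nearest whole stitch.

collar 36; button band 4; cuff 13; left front 18.

Rate = 7/10 = 0.7 sts per cm.
collar: 51 × 0.7 = 35.70 → 36.
button band: 6 × 0.7 = 4.20 → 4.
cuff: 18 × 0.7 = 12.60 → 13.
left front: 26 × 0.7 = 18.20 → 18.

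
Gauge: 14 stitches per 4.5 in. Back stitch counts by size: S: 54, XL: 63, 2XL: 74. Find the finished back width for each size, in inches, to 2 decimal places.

14/4.5 = 3.111 sts per in.
S: 54 / 3.111 = 17.357 → 17.36 in.
XL: 63 / 3.111 = 20.250 → 20.25 in.
2XL: 74 / 3.111 = 23.786 → 23.79 in.

S 17.36 inches; XL 20.25 inches; 2XL 23.79 inches.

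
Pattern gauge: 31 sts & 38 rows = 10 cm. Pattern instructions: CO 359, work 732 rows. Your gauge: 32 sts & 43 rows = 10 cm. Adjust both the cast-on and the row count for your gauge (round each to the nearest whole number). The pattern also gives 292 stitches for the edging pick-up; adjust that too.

Cast on 371 stitches; work 828 rows; edging pick-up 301 stitches.

Stitches: 359 × 32/31 = 370.58 → 371.
Rows: 732 × 43/38 = 828.32 → 828.
edging pick-up: 292 × 32/31 = 301.42 → 301.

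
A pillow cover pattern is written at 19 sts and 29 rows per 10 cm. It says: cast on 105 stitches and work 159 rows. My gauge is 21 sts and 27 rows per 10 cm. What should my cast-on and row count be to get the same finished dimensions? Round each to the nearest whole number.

Cast on 116 stitches; work 148 rows.

Stitches: 105 × 21/19 = 116.05 → 116.
Rows: 159 × 27/29 = 148.03 → 148.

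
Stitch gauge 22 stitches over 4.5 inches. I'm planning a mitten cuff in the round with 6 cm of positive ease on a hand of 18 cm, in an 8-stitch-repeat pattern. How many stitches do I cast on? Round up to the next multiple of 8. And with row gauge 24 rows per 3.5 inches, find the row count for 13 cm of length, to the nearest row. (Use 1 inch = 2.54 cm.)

Finished = 18 + 6 = 24 cm.
24 cm × 1/2.54 = 9.45 inches.
22/4.5 = 4.889 sts per in; 9.45 × 4.889 = 46.19 sts.
Next multiple of 8 → 48.
13 cm = 5.12 inches; × 6.857 = 35.10 → 35 rows.

Cast on 48 stitches; work 35 rows.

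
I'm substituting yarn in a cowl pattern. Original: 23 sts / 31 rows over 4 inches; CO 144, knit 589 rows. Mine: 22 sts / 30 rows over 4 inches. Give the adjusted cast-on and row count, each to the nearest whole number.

Cast on 138 stitches; work 570 rows.

Stitches: 144 × 22/23 = 137.74 → 138.
Rows: 589 × 30/31 = 570.00 → 570.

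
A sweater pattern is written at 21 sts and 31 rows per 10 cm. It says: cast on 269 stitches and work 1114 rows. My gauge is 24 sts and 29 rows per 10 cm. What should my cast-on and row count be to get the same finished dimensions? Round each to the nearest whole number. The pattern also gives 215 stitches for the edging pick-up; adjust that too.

Stitches: 269 × 24/21 = 307.43 → 307.
Rows: 1114 × 29/31 = 1042.13 → 1042.
edging pick-up: 215 × 24/21 = 245.71 → 246.

Cast on 307 stitches; work 1042 rows; edging pick-up 246 stitches.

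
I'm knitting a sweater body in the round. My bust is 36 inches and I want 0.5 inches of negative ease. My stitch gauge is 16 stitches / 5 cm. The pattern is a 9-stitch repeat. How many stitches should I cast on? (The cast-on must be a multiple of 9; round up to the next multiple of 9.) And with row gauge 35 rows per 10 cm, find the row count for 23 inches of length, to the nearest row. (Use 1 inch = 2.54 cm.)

Finished = 36 − 0.5 = 35.5 inches.
35.5 inches × 2.54 = 90.17 cm.
16/5 = 3.2 sts per cm; 90.17 × 3.2 = 288.54 sts.
Next multiple of 9 → 297.
23 inches = 58.42 cm; × 3.5 = 204.47 → 204 rows.

Cast on 297 stitches; work 204 rows.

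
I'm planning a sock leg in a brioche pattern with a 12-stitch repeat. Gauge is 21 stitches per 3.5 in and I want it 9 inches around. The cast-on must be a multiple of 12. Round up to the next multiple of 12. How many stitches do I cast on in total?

CO 60 sts.

21 / 3.5 = 6 sts per inch.
9 × 6 = 54.00 sts.
Next multiple of 12: 60.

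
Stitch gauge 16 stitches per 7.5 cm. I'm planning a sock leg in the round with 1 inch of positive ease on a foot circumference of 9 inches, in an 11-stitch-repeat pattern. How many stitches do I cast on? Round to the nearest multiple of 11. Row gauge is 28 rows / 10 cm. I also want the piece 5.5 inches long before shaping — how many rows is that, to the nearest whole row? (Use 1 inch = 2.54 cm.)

Finished = 9 + 1 = 10 inches.
10 inches × 2.54 = 25.40 cm.
16/7.5 = 2.133 sts per cm; 25.40 × 2.133 = 54.19 sts.
Nearest multiple of 11 → 55.
5.5 inches = 13.97 cm; × 2.8 = 39.12 → 39 rows.

Cast on 55 stitches; work 39 rows.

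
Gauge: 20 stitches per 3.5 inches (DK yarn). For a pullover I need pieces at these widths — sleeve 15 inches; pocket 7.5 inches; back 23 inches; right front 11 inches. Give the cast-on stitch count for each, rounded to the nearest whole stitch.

sleeve 86; pocket 43; back 131; right front 63.

Rate = 20/3.5 = 5.714 sts per in.
sleeve: 15 × 5.714 = 85.71 → 86.
pocket: 7.5 × 5.714 = 42.86 → 43.
back: 23 × 5.714 = 131.43 → 131.
right front: 11 × 5.714 = 62.86 → 63.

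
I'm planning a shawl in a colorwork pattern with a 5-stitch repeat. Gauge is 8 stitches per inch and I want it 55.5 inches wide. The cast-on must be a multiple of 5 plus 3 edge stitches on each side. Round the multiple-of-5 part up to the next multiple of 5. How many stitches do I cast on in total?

Cast on 446 stitches.

8 / 1 = 8 sts per inch.
55.5 × 8 = 444.00 sts.
Less 6 edge sts → 438.00 for the repeat.
Next multiple of 5: 440.
Add back 6 edge sts → 446.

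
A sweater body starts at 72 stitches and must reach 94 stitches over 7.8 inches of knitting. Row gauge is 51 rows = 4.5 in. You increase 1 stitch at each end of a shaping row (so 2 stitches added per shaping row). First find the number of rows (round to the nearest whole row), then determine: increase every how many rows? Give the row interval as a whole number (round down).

Increase every 8th row.

Rows = 7.8 × 11.333 = 88.4 → 88 rows.
Stitches to add: 22 → 11 shaping rows (at 2 st each).
88 / 11 = 8.00 → every 8 rows.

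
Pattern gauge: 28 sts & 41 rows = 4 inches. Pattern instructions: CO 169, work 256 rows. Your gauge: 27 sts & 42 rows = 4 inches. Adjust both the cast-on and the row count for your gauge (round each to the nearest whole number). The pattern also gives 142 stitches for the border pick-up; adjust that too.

Cast on 163 stitches; work 262 rows; border pick-up 137 stitches.

Stitches: 169 × 27/28 = 162.96 → 163.
Rows: 256 × 42/41 = 262.24 → 262.
border pick-up: 142 × 27/28 = 136.93 → 137.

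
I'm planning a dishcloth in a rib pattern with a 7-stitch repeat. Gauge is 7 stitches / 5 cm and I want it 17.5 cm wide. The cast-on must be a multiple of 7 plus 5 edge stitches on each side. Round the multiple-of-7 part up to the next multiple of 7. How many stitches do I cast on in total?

7 / 5 = 1.4 sts per cm.
17.5 × 1.4 = 24.50 sts.
Less 10 edge sts → 14.50 for the repeat.
Next multiple of 7: 21.
Add back 10 edge sts → 31.

31 stitches.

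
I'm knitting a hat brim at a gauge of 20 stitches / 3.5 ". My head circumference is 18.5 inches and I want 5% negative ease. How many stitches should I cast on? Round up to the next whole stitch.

Finished = 18.5 × 0.95 = 17.57 in.
20 / 3.5 = 5.714 sts per inch.
17.57 × 5.714 = 100.43 sts.
→ 101 sts.

101 stitches.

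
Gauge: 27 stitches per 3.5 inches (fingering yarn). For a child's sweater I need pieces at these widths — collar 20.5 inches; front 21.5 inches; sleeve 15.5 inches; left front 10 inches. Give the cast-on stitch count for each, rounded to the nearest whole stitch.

Rate = 27/3.5 = 7.714 sts per in.
collar: 20.5 × 7.714 = 158.14 → 158.
front: 21.5 × 7.714 = 165.86 → 166.
sleeve: 15.5 × 7.714 = 119.57 → 120.
left front: 10 × 7.714 = 77.14 → 77.

collar 158; front 166; sleeve 120; left front 77.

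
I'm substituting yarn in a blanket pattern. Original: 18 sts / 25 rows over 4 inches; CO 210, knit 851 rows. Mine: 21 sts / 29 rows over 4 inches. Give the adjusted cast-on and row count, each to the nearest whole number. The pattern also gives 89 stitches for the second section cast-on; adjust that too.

Cast on 245 stitches; work 987 rows; second section cast-on 104 stitches.

Stitches: 210 × 21/18 = 245.00 → 245.
Rows: 851 × 29/25 = 987.16 → 987.
second section cast-on: 89 × 21/18 = 103.83 → 104.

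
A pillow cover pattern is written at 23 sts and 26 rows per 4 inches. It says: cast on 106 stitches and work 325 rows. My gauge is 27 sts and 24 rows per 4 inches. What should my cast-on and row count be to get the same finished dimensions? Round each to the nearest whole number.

Stitches: 106 × 27/23 = 124.43 → 124.
Rows: 325 × 24/26 = 300.00 → 300.

Cast on 124 stitches; work 300 rows.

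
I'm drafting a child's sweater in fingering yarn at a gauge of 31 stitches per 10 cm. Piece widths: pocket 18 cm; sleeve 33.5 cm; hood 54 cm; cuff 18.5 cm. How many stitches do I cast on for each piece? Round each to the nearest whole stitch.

pocket 56; sleeve 104; hood 167; cuff 57.

Rate = 31/10 = 3.1 sts per cm.
pocket: 18 × 3.1 = 55.80 → 56.
sleeve: 33.5 × 3.1 = 103.85 → 104.
hood: 54 × 3.1 = 167.40 → 167.
cuff: 18.5 × 3.1 = 57.35 → 57.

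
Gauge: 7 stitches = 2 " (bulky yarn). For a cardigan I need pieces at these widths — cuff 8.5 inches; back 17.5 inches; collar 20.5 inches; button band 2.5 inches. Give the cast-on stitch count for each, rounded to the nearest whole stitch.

Rate = 7/2 = 3.5 sts per in.
cuff: 8.5 × 3.5 = 29.75 → 30.
back: 17.5 × 3.5 = 61.25 → 61.
collar: 20.5 × 3.5 = 71.75 → 72.
button band: 2.5 × 3.5 = 8.75 → 9.

cuff 30; back 61; collar 72; button band 9.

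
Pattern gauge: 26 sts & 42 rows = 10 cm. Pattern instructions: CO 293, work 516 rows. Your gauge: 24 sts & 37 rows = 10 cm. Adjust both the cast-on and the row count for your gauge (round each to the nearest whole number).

Cast on 270 stitches; work 455 rows.

Stitches: 293 × 24/26 = 270.46 → 270.
Rows: 516 × 37/42 = 454.57 → 455.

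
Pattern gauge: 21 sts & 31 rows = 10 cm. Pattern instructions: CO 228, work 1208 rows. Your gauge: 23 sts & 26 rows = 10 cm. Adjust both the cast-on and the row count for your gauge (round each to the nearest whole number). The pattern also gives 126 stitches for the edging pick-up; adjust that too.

Stitches: 228 × 23/21 = 249.71 → 250.
Rows: 1208 × 26/31 = 1013.16 → 1013.
edging pick-up: 126 × 23/21 = 138.00 → 138.

Cast on 250 stitches; work 1013 rows; edging pick-up 138 stitches.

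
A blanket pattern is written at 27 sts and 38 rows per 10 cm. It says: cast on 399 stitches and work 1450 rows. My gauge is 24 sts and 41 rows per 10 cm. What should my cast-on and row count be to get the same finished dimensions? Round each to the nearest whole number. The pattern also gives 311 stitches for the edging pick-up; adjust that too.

Cast on 355 stitches; work 1564 rows; edging pick-up 276 stitches.

Stitches: 399 × 24/27 = 354.67 → 355.
Rows: 1450 × 41/38 = 1564.47 → 1564.
edging pick-up: 311 × 24/27 = 276.44 → 276.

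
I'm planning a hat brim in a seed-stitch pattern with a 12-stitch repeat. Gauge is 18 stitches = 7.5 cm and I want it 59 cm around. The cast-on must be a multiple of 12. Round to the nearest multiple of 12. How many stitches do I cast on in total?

Cast on 144 stitches.

18 / 7.5 = 2.4 sts per cm.
59 × 2.4 = 141.60 sts.
Nearest multiple of 12: 144.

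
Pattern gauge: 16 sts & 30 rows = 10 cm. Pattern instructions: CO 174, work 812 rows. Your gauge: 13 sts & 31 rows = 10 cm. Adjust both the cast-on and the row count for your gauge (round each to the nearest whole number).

Stitches: 174 × 13/16 = 141.38 → 141.
Rows: 812 × 31/30 = 839.07 → 839.

Cast on 141 stitches; work 839 rows.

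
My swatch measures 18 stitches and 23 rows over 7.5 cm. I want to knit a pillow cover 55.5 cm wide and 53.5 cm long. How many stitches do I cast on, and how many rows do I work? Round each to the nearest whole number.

Stitch gauge = 18/7.5 = 2.4 sts/cm; 55.5 × 2.4 = 133.20 → 133 sts.
Row gauge = 23/7.5 = 3.067 rows/cm; 53.5 × 3.067 = 164.07 → 164 rows.

Cast on 133 stitches and work 164 rows.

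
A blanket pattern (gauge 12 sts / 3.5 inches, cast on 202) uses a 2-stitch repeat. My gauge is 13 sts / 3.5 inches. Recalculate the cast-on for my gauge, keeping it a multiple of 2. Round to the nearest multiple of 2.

202 × 13 / 12 = 218.83.
Nearest multiple of 2: 218.

CO 218 sts.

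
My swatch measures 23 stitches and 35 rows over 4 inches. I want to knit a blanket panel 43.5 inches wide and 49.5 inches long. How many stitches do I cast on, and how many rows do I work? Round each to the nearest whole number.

Stitch gauge = 23/4 = 5.75 sts/in; 43.5 × 5.75 = 250.12 → 250 sts.
Row gauge = 35/4 = 8.75 rows/in; 49.5 × 8.75 = 433.12 → 433 rows.

Cast on 250 stitches and work 433 rows.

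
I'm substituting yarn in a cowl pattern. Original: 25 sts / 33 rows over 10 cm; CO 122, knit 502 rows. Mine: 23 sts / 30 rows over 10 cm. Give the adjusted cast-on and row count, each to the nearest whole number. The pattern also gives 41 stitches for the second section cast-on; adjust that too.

Stitches: 122 × 23/25 = 112.24 → 112.
Rows: 502 × 30/33 = 456.36 → 456.
second section cast-on: 41 × 23/25 = 37.72 → 38.

Cast on 112 stitches; work 456 rows; second section cast-on 38 stitches.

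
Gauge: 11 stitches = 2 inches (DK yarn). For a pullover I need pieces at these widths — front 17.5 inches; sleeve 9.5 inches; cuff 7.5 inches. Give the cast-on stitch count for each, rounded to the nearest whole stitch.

front 96; sleeve 52; cuff 41.

Rate = 11/2 = 5.5 sts per in.
front: 17.5 × 5.5 = 96.25 → 96.
sleeve: 9.5 × 5.5 = 52.25 → 52.
cuff: 7.5 × 5.5 = 41.25 → 41.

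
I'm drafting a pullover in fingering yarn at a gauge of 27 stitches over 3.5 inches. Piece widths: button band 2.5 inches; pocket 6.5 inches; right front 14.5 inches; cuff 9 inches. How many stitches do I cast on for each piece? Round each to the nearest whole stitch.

Rate = 27/3.5 = 7.714 sts per in.
button band: 2.5 × 7.714 = 19.29 → 19.
pocket: 6.5 × 7.714 = 50.14 → 50.
right front: 14.5 × 7.714 = 111.86 → 112.
cuff: 9 × 7.714 = 69.43 → 69.

button band 19; pocket 50; right front 112; cuff 69.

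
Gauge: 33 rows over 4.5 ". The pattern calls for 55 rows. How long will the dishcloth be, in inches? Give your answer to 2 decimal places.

7.50 inches.

33 rows / 4.5 inch = 7.333 rows per inch.
55 / 7.333 = 7.500 inches.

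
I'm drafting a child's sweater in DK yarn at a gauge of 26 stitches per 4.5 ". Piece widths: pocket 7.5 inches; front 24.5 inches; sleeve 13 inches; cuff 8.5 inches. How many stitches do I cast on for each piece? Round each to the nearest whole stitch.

Rate = 26/4.5 = 5.778 sts per in.
pocket: 7.5 × 5.778 = 43.33 → 43.
front: 24.5 × 5.778 = 141.56 → 142.
sleeve: 13 × 5.778 = 75.11 → 75.
cuff: 8.5 × 5.778 = 49.11 → 49.

pocket 43; front 142; sleeve 75; cuff 49.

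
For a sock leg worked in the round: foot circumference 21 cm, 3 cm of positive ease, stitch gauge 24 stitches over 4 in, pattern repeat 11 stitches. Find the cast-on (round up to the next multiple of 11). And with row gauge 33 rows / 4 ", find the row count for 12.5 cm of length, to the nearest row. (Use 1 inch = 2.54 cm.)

Cast on 66 stitches; work 41 rows.

Finished = 21 + 3 = 24 cm.
24 cm × 1/2.54 = 9.45 inches.
24/4 = 6 sts per in; 9.45 × 6 = 56.69 sts.
Next multiple of 11 → 66.
12.5 cm = 4.92 inches; × 8.25 = 40.60 → 41 rows.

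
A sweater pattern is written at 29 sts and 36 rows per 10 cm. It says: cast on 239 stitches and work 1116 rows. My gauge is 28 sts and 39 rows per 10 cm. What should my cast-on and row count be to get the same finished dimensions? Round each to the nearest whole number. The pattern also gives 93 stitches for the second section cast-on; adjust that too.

Cast on 231 stitches; work 1209 rows; second section cast-on 90 stitches.

Stitches: 239 × 28/29 = 230.76 → 231.
Rows: 1116 × 39/36 = 1209.00 → 1209.
second section cast-on: 93 × 28/29 = 89.79 → 90.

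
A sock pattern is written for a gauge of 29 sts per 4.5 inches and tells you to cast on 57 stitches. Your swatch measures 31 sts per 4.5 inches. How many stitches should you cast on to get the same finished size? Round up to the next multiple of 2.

62 stitches.

Scale factor = 31 / 29 = 1.069.
57 × 31 / 29 = 60.93 sts.
→ 62 sts.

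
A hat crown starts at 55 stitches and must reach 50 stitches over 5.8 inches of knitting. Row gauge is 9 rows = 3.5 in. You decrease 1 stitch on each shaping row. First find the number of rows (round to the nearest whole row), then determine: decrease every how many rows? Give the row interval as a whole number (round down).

Rows = 5.8 × 2.571 = 14.9 → 15 rows.
Stitches to remove: 5 → 5 shaping rows (at 1 st each).
15 / 5 = 3.00 → every 3 rows.

Decrease every 3rd row.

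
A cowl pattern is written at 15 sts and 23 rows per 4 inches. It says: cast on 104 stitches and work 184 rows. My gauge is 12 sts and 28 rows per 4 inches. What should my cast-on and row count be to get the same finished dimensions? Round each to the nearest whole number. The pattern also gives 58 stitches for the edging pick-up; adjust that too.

Cast on 83 stitches; work 224 rows; edging pick-up 46 stitches.

Stitches: 104 × 12/15 = 83.20 → 83.
Rows: 184 × 28/23 = 224.00 → 224.
edging pick-up: 58 × 12/15 = 46.40 → 46.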